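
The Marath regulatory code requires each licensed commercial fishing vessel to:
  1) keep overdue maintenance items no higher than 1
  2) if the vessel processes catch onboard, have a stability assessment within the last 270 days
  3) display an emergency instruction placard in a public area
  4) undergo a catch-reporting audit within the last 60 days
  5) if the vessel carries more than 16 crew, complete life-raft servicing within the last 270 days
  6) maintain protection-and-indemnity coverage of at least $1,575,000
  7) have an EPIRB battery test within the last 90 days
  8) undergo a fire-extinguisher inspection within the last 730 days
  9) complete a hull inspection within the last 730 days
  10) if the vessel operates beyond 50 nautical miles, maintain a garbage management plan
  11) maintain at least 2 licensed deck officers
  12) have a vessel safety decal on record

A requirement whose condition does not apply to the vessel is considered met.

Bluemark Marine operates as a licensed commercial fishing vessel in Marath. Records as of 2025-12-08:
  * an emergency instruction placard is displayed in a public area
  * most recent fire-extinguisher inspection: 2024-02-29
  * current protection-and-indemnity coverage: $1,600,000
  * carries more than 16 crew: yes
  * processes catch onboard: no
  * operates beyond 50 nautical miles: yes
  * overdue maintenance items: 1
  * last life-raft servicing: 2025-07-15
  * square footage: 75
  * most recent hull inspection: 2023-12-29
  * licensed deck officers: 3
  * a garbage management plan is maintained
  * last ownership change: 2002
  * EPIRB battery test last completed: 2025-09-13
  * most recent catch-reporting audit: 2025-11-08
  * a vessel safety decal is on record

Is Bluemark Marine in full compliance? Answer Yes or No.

Yes

1. overdue maintenance items 1 ≤ 1 → met
2. condition 'processes catch onboard' does not hold → requirement n/a → met
3. emergency instruction placard present → met
4. catch-reporting audit 30 days ago vs limit 60 → met
5. condition 'carries more than 16 crew' holds; life-raft servicing 146 days ago vs limit 270 → met
6. protection-and-indemnity coverage $1,600,000 ≥ $1,575,000 → met
7. EPIRB battery test 86 days ago vs limit 90 → met
8. fire-extinguisher inspection 648 days ago vs limit 730 → met
9. hull inspection 710 days ago vs limit 730 → met
10. condition 'operates beyond 50 nautical miles' holds; garbage management plan present → met
11. licensed deck officers 3 ≥ 2 → met
12. vessel safety decal present → met
All met.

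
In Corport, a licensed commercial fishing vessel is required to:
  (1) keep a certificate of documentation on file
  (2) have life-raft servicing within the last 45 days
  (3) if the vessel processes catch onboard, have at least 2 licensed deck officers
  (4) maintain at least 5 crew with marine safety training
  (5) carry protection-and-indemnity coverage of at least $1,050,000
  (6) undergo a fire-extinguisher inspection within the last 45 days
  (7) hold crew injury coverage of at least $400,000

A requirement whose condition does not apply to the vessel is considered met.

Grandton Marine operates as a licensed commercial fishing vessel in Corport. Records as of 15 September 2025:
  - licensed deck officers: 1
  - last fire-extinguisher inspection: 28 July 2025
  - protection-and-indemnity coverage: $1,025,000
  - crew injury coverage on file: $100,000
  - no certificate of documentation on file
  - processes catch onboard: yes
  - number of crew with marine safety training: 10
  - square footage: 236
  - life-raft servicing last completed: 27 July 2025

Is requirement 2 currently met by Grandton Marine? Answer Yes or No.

2. life-raft servicing 50 days ago vs limit 45 → not met

No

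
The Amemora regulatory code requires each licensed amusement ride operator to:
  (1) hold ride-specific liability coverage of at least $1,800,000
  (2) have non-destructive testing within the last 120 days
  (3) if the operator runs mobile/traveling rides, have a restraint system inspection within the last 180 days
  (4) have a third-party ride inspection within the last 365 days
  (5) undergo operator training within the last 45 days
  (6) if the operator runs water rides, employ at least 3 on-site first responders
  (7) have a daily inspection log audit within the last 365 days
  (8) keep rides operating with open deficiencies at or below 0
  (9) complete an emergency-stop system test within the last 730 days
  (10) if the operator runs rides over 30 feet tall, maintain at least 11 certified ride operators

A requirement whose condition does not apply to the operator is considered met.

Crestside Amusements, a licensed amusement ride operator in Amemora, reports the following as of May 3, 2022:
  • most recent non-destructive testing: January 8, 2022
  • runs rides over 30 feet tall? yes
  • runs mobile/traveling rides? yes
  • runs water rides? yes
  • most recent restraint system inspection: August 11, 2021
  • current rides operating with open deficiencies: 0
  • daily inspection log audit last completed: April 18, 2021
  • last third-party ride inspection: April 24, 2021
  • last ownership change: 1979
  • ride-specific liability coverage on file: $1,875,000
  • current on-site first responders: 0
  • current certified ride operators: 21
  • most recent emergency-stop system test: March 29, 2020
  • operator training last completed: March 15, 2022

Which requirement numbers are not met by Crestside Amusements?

3, 4, 5, 6, 7, 9

1. ride-specific liability coverage $1,875,000 ≥ $1,800,000 → met
2. non-destructive testing 115 days ago vs limit 120 → met
3. condition 'runs mobile/traveling rides' holds; restraint system inspection 265 days ago vs limit 180 → not met
4. third-party ride inspection 374 days ago vs limit 365 → not met
5. operator training 49 days ago vs limit 45 → not met
6. condition 'runs water rides' holds; on-site first responders 0 < 3 → not met
7. daily inspection log audit 380 days ago vs limit 365 → not met
8. rides operating with open deficiencies 0 ≤ 0 → met
9. emergency-stop system test 765 days ago vs limit 730 → not met
10. condition 'runs rides over 30 feet tall' holds; certified ride operators 21 ≥ 11 → met
Not met: 3, 4, 5, 6, 7, 9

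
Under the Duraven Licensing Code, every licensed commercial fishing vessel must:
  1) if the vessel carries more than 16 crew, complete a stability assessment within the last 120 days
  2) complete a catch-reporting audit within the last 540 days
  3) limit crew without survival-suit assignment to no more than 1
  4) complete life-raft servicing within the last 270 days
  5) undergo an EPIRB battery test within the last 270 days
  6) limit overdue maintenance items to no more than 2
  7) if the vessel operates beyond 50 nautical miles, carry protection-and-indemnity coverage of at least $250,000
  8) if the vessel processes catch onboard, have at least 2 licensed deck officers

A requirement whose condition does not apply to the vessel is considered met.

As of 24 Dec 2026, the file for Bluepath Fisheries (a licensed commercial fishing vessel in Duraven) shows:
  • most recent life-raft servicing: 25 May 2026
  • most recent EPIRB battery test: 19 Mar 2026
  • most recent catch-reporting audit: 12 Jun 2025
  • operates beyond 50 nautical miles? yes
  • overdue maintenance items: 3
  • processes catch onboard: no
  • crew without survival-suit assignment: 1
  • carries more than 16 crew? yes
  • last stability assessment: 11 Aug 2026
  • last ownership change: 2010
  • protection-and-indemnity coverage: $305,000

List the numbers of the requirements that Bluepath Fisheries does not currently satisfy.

1, 2, 5, 6

1. condition 'carries more than 16 crew' holds; stability assessment 135 days ago vs limit 120 → not met
2. catch-reporting audit 560 days ago vs limit 540 → not met
3. crew without survival-suit assignment 1 ≤ 1 → met
4. life-raft servicing 213 days ago vs limit 270 → met
5. EPIRB battery test 280 days ago vs limit 270 → not met
6. overdue maintenance items 3 > 2 → not met
7. condition 'operates beyond 50 nautical miles' holds; protection-and-indemnity coverage $305,000 ≥ $250,000 → met
8. condition 'processes catch onboard' does not hold → requirement n/a → met
Not met: 1, 2, 5, 6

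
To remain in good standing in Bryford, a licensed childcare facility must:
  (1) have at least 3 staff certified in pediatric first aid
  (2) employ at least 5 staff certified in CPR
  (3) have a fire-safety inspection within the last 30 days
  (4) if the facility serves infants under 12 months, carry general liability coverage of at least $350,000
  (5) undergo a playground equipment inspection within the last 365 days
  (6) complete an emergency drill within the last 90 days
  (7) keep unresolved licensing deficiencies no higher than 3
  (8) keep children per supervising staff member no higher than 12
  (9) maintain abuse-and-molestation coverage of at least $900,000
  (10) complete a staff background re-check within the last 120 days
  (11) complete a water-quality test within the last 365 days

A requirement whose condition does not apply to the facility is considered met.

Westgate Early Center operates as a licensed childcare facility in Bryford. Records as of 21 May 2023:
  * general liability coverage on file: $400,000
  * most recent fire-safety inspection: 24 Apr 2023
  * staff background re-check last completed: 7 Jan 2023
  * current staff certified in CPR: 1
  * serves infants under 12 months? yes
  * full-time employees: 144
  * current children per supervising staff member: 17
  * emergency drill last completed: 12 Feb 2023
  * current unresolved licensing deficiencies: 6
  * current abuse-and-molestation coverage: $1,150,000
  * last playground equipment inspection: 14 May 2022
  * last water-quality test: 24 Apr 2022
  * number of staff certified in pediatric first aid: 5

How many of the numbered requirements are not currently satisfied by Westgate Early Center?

1. staff certified in pediatric first aid 5 ≥ 3 → met
2. staff certified in CPR 1 < 5 → not met
3. fire-safety inspection 27 days ago vs limit 30 → met
4. condition 'serves infants under 12 months' holds; general liability coverage $400,000 ≥ $350,000 → met
5. playground equipment inspection 372 days ago vs limit 365 → not met
6. emergency drill 98 days ago vs limit 90 → not met
7. unresolved licensing deficiencies 6 > 3 → not met
8. children per supervising staff member 17 > 12 → not met
9. abuse-and-molestation coverage $1,150,000 ≥ $900,000 → met
10. staff background re-check 134 days ago vs limit 120 → not met
11. water-quality test 392 days ago vs limit 365 → not met
Not met: 7 of 11

7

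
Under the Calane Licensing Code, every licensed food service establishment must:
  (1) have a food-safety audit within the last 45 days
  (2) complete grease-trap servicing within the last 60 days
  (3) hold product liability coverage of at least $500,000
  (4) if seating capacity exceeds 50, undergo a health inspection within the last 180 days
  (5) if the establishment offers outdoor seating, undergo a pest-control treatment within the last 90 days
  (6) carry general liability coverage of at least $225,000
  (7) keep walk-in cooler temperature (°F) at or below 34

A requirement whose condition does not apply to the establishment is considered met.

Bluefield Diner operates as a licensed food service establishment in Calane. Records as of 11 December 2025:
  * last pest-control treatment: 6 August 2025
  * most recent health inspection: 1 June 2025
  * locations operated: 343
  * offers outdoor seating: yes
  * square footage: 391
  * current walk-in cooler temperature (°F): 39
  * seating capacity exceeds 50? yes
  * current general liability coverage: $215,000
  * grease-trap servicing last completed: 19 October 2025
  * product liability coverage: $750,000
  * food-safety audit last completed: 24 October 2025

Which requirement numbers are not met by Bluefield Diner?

1. food-safety audit 48 days ago vs limit 45 → not met
2. grease-trap servicing 53 days ago vs limit 60 → met
3. product liability coverage $750,000 ≥ $500,000 → met
4. condition 'seating capacity exceeds 50' holds; health inspection 193 days ago vs limit 180 → not met
5. condition 'offers outdoor seating' holds; pest-control treatment 127 days ago vs limit 90 → not met
6. general liability coverage $215,000 < $225,000 → not met
7. walk-in cooler temperature (°F) 39 > 34 → not met
Not met: 1, 4, 5, 6, 7

1, 4, 5, 6, 7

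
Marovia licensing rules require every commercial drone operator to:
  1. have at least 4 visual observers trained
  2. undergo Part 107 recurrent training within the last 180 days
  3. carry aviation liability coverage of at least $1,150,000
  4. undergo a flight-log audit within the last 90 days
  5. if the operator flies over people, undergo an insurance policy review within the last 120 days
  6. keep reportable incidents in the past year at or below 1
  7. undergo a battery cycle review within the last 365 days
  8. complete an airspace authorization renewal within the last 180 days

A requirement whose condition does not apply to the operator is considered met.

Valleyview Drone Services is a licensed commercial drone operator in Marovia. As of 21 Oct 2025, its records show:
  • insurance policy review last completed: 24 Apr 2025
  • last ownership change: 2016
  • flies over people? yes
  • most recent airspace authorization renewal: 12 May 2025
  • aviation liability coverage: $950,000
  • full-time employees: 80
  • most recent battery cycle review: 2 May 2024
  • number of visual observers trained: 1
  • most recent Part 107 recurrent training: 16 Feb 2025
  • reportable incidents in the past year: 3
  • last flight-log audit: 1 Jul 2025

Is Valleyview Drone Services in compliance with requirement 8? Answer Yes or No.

Yes

8. airspace authorization renewal 162 days ago vs limit 180 → met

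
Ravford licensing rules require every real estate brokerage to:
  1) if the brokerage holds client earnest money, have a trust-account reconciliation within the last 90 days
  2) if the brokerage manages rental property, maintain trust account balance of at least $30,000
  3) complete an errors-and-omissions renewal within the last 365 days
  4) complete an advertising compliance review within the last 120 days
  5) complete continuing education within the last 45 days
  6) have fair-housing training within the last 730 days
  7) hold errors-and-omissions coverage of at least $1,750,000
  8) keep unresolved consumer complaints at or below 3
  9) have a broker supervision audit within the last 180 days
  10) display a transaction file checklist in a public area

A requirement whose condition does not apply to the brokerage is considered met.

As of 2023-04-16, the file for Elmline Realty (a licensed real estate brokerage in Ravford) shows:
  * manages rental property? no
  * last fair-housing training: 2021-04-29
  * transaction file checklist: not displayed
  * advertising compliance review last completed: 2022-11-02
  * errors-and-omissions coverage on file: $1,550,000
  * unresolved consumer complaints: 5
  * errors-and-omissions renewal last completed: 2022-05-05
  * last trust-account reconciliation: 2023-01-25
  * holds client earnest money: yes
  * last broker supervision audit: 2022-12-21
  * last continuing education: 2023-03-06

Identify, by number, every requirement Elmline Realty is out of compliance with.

4, 7, 8, 10

1. condition 'holds client earnest money' holds; trust-account reconciliation 81 days ago vs limit 90 → met
2. condition 'manages rental property' does not hold → requirement n/a → met
3. errors-and-omissions renewal 346 days ago vs limit 365 → met
4. advertising compliance review 165 days ago vs limit 120 → not met
5. continuing education 41 days ago vs limit 45 → met
6. fair-housing training 717 days ago vs limit 730 → met
7. errors-and-omissions coverage $1,550,000 < $1,750,000 → not met
8. unresolved consumer complaints 5 > 3 → not met
9. broker supervision audit 116 days ago vs limit 180 → met
10. transaction file checklist absent → not met
Not met: 4, 7, 8, 10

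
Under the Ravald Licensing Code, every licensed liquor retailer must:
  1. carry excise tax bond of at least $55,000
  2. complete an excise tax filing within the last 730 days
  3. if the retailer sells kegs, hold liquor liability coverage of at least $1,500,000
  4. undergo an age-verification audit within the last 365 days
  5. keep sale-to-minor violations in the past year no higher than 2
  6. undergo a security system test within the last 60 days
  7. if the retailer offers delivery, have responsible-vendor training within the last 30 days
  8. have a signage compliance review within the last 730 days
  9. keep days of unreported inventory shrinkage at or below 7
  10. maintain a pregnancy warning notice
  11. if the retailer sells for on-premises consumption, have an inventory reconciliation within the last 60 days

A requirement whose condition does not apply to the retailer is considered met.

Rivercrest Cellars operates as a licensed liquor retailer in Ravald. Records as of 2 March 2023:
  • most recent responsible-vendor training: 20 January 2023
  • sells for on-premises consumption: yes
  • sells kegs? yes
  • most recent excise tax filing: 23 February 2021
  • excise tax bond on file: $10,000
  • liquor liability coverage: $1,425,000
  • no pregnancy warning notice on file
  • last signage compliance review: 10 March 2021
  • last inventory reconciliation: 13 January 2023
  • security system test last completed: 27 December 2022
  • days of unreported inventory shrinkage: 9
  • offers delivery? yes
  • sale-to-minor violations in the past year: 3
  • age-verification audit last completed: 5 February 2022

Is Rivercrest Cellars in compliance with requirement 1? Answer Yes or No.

No

1. excise tax bond $10,000 < $55,000 → not met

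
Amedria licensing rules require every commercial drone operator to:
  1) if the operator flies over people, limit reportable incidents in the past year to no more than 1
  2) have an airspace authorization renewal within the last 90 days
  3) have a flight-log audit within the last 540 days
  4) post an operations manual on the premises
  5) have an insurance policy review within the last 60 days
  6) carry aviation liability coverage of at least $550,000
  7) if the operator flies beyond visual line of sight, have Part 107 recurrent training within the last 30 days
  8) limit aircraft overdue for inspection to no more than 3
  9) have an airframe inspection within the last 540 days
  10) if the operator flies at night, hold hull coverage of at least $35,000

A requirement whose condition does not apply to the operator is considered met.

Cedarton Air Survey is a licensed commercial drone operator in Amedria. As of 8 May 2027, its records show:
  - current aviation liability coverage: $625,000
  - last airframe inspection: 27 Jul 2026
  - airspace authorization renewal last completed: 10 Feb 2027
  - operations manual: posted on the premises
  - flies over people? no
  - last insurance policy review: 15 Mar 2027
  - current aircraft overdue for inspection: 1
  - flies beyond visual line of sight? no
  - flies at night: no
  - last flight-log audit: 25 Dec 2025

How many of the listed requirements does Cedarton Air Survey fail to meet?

0

1. condition 'flies over people' does not hold → requirement n/a → met
2. airspace authorization renewal 87 days ago vs limit 90 → met
3. flight-log audit 499 days ago vs limit 540 → met
4. operations manual present → met
5. insurance policy review 54 days ago vs limit 60 → met
6. aviation liability coverage $625,000 ≥ $550,000 → met
7. condition 'flies beyond visual line of sight' does not hold → requirement n/a → met
8. aircraft overdue for inspection 1 ≤ 3 → met
9. airframe inspection 285 days ago vs limit 540 → met
10. condition 'flies at night' does not hold → requirement n/a → met
Not met: 0 of 10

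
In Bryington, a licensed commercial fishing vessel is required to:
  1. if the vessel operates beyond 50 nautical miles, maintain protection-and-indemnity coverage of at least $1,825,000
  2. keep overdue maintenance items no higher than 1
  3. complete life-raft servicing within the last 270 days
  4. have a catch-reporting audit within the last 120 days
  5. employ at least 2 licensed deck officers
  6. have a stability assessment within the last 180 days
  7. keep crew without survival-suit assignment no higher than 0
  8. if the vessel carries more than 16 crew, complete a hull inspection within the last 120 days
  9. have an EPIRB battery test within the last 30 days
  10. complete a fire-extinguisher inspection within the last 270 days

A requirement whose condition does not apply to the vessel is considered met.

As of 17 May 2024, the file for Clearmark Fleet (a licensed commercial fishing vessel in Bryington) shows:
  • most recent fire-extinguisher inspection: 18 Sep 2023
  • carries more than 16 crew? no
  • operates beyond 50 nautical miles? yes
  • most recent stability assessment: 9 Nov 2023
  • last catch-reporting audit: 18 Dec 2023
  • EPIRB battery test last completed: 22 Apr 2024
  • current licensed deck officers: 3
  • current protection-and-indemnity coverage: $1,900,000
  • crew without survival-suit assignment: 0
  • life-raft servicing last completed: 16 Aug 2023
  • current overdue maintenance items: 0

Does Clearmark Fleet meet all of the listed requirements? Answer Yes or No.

No

1. condition 'operates beyond 50 nautical miles' holds; protection-and-indemnity coverage $1,900,000 ≥ $1,825,000 → met
2. overdue maintenance items 0 ≤ 1 → met
3. life-raft servicing 275 days ago vs limit 270 → not met
4. catch-reporting audit 151 days ago vs limit 120 → not met
5. licensed deck officers 3 ≥ 2 → met
6. stability assessment 190 days ago vs limit 180 → not met
7. crew without survival-suit assignment 0 ≤ 0 → met
8. condition 'carries more than 16 crew' does not hold → requirement n/a → met
9. EPIRB battery test 25 days ago vs limit 30 → met
10. fire-extinguisher inspection 242 days ago vs limit 270 → met
Not met: 3, 4, 6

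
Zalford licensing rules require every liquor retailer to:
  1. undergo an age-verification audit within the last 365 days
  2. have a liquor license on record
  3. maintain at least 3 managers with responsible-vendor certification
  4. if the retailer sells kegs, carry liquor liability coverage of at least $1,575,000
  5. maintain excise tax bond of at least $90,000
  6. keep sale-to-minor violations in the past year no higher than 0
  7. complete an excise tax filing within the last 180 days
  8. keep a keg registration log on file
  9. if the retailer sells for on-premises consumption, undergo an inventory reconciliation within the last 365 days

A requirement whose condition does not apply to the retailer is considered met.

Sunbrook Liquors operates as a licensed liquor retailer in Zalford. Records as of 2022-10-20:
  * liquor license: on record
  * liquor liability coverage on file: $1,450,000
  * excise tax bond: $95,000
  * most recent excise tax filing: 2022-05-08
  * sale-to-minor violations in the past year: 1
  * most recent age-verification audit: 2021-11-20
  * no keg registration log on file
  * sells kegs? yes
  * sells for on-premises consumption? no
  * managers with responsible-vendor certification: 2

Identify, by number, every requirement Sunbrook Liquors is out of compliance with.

1. age-verification audit 334 days ago vs limit 365 → met
2. liquor license present → met
3. managers with responsible-vendor certification 2 < 3 → not met
4. condition 'sells kegs' holds; liquor liability coverage $1,450,000 < $1,575,000 → not met
5. excise tax bond $95,000 ≥ $90,000 → met
6. sale-to-minor violations in the past year 1 > 0 → not met
7. excise tax filing 165 days ago vs limit 180 → met
8. keg registration log absent → not met
9. condition 'sells for on-premises consumption' does not hold → requirement n/a → met
Not met: 3, 4, 6, 8

3, 4, 6, 8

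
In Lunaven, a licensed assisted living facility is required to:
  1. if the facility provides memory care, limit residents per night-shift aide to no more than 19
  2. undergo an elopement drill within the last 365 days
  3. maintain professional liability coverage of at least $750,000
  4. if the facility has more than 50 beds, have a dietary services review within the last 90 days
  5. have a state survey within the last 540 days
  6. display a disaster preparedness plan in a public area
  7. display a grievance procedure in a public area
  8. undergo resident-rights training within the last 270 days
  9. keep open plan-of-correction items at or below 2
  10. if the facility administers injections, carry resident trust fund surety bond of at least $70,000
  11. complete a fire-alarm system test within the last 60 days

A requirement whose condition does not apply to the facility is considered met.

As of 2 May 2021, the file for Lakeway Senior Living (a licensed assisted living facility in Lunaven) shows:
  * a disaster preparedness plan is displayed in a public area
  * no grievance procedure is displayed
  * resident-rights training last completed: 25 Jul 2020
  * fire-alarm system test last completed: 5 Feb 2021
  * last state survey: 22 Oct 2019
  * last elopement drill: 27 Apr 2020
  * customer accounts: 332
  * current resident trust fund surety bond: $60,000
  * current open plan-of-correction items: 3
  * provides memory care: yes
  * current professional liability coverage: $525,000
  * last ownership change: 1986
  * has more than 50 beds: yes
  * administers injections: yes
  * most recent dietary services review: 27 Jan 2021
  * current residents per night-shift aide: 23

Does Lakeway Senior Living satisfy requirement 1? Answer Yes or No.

No

1. condition 'provides memory care' holds; residents per night-shift aide 23 > 19 → not met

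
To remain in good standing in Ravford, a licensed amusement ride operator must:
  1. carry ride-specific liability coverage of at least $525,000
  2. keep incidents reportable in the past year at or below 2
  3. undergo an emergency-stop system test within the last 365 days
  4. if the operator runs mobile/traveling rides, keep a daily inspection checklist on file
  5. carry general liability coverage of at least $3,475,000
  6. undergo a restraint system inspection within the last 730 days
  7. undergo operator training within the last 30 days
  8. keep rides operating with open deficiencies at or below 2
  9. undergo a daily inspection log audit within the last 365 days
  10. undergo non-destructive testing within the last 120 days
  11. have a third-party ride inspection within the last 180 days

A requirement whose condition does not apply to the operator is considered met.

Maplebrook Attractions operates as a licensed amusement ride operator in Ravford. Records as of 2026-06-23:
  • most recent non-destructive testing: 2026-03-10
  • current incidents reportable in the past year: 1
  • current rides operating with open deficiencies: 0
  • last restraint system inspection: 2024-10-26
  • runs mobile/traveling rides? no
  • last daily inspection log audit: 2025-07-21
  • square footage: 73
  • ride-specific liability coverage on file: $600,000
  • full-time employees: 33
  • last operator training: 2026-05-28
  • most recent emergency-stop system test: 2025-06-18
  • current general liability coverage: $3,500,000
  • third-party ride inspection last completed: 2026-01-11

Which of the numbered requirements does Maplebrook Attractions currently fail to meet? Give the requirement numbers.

1. ride-specific liability coverage $600,000 ≥ $525,000 → met
2. incidents reportable in the past year 1 ≤ 2 → met
3. emergency-stop system test 370 days ago vs limit 365 → not met
4. condition 'runs mobile/traveling rides' does not hold → requirement n/a → met
5. general liability coverage $3,500,000 ≥ $3,475,000 → met
6. restraint system inspection 605 days ago vs limit 730 → met
7. operator training 26 days ago vs limit 30 → met
8. rides operating with open deficiencies 0 ≤ 2 → met
9. daily inspection log audit 337 days ago vs limit 365 → met
10. non-destructive testing 105 days ago vs limit 120 → met
11. third-party ride inspection 163 days ago vs limit 180 → met
Not met: 3

3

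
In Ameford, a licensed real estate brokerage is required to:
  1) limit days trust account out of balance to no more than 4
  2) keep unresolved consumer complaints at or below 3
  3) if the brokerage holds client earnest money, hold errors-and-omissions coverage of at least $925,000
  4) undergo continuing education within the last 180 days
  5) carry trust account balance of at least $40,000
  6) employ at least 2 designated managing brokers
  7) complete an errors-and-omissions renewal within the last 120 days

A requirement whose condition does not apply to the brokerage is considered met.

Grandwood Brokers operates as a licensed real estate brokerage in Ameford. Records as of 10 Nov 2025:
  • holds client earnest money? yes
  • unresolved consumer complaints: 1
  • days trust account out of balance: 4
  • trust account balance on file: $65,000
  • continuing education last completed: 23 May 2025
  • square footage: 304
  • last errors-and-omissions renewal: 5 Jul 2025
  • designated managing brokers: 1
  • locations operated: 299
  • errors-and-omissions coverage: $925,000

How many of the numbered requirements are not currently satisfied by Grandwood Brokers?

1. days trust account out of balance 4 ≤ 4 → met
2. unresolved consumer complaints 1 ≤ 3 → met
3. condition 'holds client earnest money' holds; errors-and-omissions coverage $925,000 ≥ $925,000 → met
4. continuing education 171 days ago vs limit 180 → met
5. trust account balance $65,000 ≥ $40,000 → met
6. designated managing brokers 1 < 2 → not met
7. errors-and-omissions renewal 128 days ago vs limit 120 → not met
Not met: 2 of 7

2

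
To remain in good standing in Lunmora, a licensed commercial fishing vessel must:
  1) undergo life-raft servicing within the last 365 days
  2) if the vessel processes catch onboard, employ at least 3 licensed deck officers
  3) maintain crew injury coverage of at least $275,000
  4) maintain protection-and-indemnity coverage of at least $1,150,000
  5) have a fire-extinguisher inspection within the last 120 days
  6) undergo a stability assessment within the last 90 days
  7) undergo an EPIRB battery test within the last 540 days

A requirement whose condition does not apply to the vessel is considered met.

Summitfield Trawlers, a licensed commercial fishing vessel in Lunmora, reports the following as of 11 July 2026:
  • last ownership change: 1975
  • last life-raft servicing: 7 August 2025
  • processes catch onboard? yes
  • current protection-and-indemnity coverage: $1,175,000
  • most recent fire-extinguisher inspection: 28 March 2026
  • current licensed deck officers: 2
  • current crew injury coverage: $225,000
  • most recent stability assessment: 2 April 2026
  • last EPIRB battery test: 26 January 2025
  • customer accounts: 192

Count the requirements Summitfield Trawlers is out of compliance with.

3

1. life-raft servicing 338 days ago vs limit 365 → met
2. condition 'processes catch onboard' holds; licensed deck officers 2 < 3 → not met
3. crew injury coverage $225,000 < $275,000 → not met
4. protection-and-indemnity coverage $1,175,000 ≥ $1,150,000 → met
5. fire-extinguisher inspection 105 days ago vs limit 120 → met
6. stability assessment 100 days ago vs limit 90 → not met
7. EPIRB battery test 531 days ago vs limit 540 → met
Not met: 3 of 7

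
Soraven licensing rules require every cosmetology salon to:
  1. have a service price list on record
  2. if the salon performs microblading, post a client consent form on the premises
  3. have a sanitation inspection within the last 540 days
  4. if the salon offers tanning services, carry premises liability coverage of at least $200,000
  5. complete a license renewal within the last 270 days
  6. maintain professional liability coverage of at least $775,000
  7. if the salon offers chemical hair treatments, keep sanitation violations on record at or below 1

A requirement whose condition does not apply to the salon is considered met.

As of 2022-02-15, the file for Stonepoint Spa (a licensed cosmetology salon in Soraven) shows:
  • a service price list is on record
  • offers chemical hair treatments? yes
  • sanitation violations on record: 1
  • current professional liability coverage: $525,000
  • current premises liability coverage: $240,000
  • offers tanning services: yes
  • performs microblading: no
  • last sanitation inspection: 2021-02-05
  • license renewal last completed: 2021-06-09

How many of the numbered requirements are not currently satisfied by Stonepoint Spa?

1

1. service price list present → met
2. condition 'performs microblading' does not hold → requirement n/a → met
3. sanitation inspection 375 days ago vs limit 540 → met
4. condition 'offers tanning services' holds; premises liability coverage $240,000 ≥ $200,000 → met
5. license renewal 251 days ago vs limit 270 → met
6. professional liability coverage $525,000 < $775,000 → not met
7. condition 'offers chemical hair treatments' holds; sanitation violations on record 1 ≤ 1 → met
Not met: 1 of 7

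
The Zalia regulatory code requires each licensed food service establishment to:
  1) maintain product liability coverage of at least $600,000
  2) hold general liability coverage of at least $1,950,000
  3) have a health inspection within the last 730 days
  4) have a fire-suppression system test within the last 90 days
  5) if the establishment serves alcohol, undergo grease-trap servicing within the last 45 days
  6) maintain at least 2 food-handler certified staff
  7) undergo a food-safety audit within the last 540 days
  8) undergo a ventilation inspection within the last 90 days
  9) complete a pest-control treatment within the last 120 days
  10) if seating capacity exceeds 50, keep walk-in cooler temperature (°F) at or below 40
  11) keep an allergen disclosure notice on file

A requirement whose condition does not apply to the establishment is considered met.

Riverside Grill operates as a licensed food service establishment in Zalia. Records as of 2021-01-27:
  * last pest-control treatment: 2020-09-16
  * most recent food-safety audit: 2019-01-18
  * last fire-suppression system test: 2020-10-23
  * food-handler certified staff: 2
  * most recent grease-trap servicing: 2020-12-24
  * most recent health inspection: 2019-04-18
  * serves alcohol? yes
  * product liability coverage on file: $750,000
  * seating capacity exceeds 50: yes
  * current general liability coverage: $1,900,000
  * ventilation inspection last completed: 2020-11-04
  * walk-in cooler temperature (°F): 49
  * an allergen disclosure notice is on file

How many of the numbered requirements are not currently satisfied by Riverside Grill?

5

1. product liability coverage $750,000 ≥ $600,000 → met
2. general liability coverage $1,900,000 < $1,950,000 → not met
3. health inspection 650 days ago vs limit 730 → met
4. fire-suppression system test 96 days ago vs limit 90 → not met
5. condition 'serves alcohol' holds; grease-trap servicing 34 days ago vs limit 45 → met
6. food-handler certified staff 2 ≥ 2 → met
7. food-safety audit 740 days ago vs limit 540 → not met
8. ventilation inspection 84 days ago vs limit 90 → met
9. pest-control treatment 133 days ago vs limit 120 → not met
10. condition 'seating capacity exceeds 50' holds; walk-in cooler temperature (°F) 49 > 40 → not met
11. allergen disclosure notice present → met
Not met: 5 of 11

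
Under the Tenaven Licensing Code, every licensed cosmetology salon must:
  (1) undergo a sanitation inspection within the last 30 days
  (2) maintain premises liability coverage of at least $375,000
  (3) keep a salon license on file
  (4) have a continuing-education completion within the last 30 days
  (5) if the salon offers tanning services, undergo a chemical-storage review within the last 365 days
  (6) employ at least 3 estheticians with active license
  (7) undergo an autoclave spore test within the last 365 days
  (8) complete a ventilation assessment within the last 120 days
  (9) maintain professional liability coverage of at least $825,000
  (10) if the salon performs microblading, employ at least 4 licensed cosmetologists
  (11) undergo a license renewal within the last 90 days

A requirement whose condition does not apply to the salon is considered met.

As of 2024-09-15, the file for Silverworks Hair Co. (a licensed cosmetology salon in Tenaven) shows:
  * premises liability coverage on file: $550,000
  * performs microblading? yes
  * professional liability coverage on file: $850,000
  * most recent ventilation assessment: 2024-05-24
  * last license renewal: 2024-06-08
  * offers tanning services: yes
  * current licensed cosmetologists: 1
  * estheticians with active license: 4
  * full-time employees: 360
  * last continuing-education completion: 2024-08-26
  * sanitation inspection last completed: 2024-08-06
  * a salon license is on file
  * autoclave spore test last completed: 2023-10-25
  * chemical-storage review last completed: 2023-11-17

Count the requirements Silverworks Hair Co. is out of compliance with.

3

1. sanitation inspection 40 days ago vs limit 30 → not met
2. premises liability coverage $550,000 ≥ $375,000 → met
3. salon license present → met
4. continuing-education completion 20 days ago vs limit 30 → met
5. condition 'offers tanning services' holds; chemical-storage review 303 days ago vs limit 365 → met
6. estheticians with active license 4 ≥ 3 → met
7. autoclave spore test 326 days ago vs limit 365 → met
8. ventilation assessment 114 days ago vs limit 120 → met
9. professional liability coverage $850,000 ≥ $825,000 → met
10. condition 'performs microblading' holds; licensed cosmetologists 1 < 4 → not met
11. license renewal 99 days ago vs limit 90 → not met
Not met: 3 of 11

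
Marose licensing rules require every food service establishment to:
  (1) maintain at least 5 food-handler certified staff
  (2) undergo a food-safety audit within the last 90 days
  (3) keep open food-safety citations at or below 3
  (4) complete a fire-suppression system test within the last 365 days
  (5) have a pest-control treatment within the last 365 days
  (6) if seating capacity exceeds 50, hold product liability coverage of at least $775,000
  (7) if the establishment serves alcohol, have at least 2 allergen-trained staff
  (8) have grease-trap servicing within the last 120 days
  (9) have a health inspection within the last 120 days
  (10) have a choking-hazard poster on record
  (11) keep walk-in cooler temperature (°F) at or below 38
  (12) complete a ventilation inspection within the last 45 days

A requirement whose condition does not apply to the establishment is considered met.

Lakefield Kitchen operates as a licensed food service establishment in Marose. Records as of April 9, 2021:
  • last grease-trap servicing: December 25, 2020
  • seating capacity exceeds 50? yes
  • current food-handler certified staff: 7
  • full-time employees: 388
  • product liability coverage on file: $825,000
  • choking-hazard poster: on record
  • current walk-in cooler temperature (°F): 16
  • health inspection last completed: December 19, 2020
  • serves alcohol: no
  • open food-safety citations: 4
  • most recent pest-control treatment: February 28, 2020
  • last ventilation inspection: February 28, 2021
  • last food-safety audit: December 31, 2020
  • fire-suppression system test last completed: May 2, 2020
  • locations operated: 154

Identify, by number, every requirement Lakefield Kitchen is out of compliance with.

1. food-handler certified staff 7 ≥ 5 → met
2. food-safety audit 99 days ago vs limit 90 → not met
3. open food-safety citations 4 > 3 → not met
4. fire-suppression system test 342 days ago vs limit 365 → met
5. pest-control treatment 406 days ago vs limit 365 → not met
6. condition 'seating capacity exceeds 50' holds; product liability coverage $825,000 ≥ $775,000 → met
7. condition 'serves alcohol' does not hold → requirement n/a → met
8. grease-trap servicing 105 days ago vs limit 120 → met
9. health inspection 111 days ago vs limit 120 → met
10. choking-hazard poster present → met
11. walk-in cooler temperature (°F) 16 ≤ 38 → met
12. ventilation inspection 40 days ago vs limit 45 → met
Not met: 2, 3, 5

2, 3, 5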